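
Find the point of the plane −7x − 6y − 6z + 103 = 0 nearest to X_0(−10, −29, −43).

The perpendicular from X_0 has direction n = (−7, −6, −6): r = (−10, −29, −43) + λ(−7, −6, −6).
Substitute into the plane: n·(X_0 + λn) = -103 gives 502 + 121λ = -103, so λ = -5.
Foot = (−10, −29, −43) + (-5)·(−7, −6, −6) = (25, 1, −13).

(25, 1, -13)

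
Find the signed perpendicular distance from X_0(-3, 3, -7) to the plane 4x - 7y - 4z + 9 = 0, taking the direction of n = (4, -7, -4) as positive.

4/9

n·X_0 − (-9) = 4.
|n| = 9, so the signed distance is 4/9.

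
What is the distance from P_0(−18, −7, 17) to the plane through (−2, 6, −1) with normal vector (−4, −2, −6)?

9√14/14

The plane has equation n·(r − (−2, 6, −1)) = 0, i.e. n·r = 2.
Then n·(−18, −7, 17) − 2 = −18.
|n| = √(16 + 4 + 36) = 2√14, so the distance is |-18|/(2√14) = 9√14/14.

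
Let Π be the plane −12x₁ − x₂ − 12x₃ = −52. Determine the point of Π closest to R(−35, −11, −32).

n = (−12, −1, −12), |n|² = 289, and n·R − (-52) = 867.
t = 867/289 = 3, so the foot is R − t·n = (−35, −11, −32) − 3·(−12, −1, −12) = (1, −8, 4).

(1, -8, 4)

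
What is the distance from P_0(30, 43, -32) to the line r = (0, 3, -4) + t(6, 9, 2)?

Direction vector d = (6, 9, 2).
AP = (30, 40, -28), and AP × d = (332, -228, 30).
|AP × d|² = 163108 and |d|² = 121, so the distance is √(163108/121) = √1348 = 2√337.

2√337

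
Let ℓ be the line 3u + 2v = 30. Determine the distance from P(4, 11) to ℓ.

4√13/13

d = |3·4 + 2·11 − 30| / √(9 + 4) = |4|/√13 = 4/√13.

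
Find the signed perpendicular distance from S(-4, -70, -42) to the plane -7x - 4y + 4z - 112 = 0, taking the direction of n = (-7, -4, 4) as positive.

n·S − 112 = 28.
|n| = 9, so the signed distance is 28/9.

28/9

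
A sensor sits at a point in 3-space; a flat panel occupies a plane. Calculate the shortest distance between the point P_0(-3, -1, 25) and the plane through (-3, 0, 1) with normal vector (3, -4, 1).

28/√26

The plane has equation n·(r − (-3, 0, 1)) = 0, i.e. n·r = -8.
n = (3, -4, 1); n·P − (-8) = 28; |n| = √26; distance = 28/√26 = 14√26/13.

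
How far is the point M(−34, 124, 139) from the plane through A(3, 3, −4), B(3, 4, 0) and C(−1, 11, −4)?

AB = (0, 1, 4) and AC = (−4, 8, 0), so a normal is n = AB × AC = (−32, −16, 4).
Then n·(−34, 124, 139) − (−160) = −180.
|n| = √(1024 + 256 + 16) = 36, so the distance is |-180|/36 = 5.

5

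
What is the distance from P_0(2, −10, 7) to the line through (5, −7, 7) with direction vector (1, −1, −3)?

Direction vector d = (1, −1, −3).
AP = (−3, −3, 0), and AP × d = (9, −9, 6).
|AP × d|² = 198 and |d|² = 11, so the distance is √(198/11) = √18 = 3√2.

3√2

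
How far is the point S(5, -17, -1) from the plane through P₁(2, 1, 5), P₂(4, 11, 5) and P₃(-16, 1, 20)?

P₁P₂ = (2, 10, 0) and P₁P₃ = (-18, 0, 15), so a normal is n = P₁P₂ × P₁P₃ = (150, -30, 180).
Then n·(5, -17, -1) - 1170 = -90.
|n| = √(22500 + 900 + 32400) = 30√62, so the distance is |-90|/(30√62) = 3/√62.

3/√62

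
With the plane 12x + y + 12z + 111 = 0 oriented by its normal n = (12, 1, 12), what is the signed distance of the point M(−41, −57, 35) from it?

-18/17

n·M − (-111) = -18.
|n| = 17, so the signed distance is -18/17.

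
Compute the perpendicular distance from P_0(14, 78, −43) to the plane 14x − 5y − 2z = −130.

d = |14·14 + (-5)·78 + (-2)·(-43) − (-130)| / √(196 + 25 + 4) = |22| / 15 = 22/15.

22/15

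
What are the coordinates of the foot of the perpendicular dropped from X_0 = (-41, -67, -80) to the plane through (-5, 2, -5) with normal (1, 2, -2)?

The perpendicular from X_0 has direction n = (1, 2, -2): r = (-41, -67, -80) + t(1, 2, -2).
Substitute into the plane: n·(X_0 + tn) = 9 gives -15 + 9t = 9, so t = 8/3.
Foot = (-41, -67, -80) + (8/3)·(1, 2, -2) = (-115/3, -185/3, -256/3).

(-115/3, -185/3, -256/3)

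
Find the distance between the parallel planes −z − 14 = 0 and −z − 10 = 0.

With common normal n = (0, 0, −1) (|n| = 1), the distance is |14 − 10|/|n| = 4/1 = 4.

4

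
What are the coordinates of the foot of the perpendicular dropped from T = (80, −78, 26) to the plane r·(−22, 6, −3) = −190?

n = (−22, 6, −3), |n|² = 529, and n·T − (-190) = -2116.
t = -2116/529 = -4, so the foot is T − t·n = (80, −78, 26) − (-4)·(−22, 6, −3) = (−8, −54, 14).

(-8, -54, 14)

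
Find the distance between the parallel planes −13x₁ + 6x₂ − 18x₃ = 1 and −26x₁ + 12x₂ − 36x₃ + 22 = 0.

12/23

Divide the second equation by 2 to match normals: −13x₁ + 6x₂ − 18x₃ = -11.
With common normal n = (−13, 6, −18) (|n| = 23), the distance is |1 − (-11)|/|n| = 12/23.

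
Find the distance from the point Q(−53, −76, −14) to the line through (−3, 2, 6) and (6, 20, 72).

A direction vector is d = (9, 18, 66).
AP = (−50, −78, −20), and AP × d = (−4788, 3120, −198).
|AP × d|² = 32698548 and |d|² = 4761, so the distance is √(32698548/4761) = √6868 = 2√1717.

2√1717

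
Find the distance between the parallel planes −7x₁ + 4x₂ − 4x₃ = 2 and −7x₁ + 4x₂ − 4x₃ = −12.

14/9

With common normal n = (−7, 4, −4) (|n| = 9), the distance is |2 − (-12)|/|n| = 14/9.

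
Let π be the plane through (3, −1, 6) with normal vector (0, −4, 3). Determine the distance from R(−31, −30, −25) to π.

The plane has equation n·(r − (3, −1, 6)) = 0, i.e. n·r = 22.
Then n·(−31, −30, −25) − 22 = 23.
|n| = √(0 + 16 + 9) = 5, so the distance is |23|/5 = 23/5.

23/5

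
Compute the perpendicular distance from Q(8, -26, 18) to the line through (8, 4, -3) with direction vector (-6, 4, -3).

Direction vector d = (-6, 4, -3).
AP = (0, -30, 21), and AP × d = (6, -126, -180).
|AP × d|² = 48312 and |d|² = 61, so the distance is √(48312/61) = √792 = 6√22.

6√22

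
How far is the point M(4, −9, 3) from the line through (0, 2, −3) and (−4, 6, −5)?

√29

A direction vector is d = (−4, 4, −2).
AP = (4, −11, 6); AP·d = -72, |AP|² = 173, |d|² = 36.
distance² = |AP|² − (AP·d)²/|d|² = 173 − 5184/36 = 29, so the distance is √29.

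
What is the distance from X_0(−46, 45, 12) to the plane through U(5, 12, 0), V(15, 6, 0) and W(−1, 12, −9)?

6√38/19

UV = (10, −6, 0) and UW = (−6, 0, −9), so a normal is n = UV × UW = (54, 90, −36).
d = |54·(-46) + 90·45 + (-36)·12 − 1350| / √(2916 + 8100 + 1296) = |-216| / (18√38) = 6√38/19.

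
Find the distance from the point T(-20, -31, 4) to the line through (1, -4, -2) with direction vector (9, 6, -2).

Direction vector d = (9, 6, -2).
AP = (-21, -27, 6); AP·d = -363, |AP|² = 1206, |d|² = 121.
distance² = |AP|² − (AP·d)²/|d|² = 1206 − 131769/121 = 117, so the distance is 3√13.

3√13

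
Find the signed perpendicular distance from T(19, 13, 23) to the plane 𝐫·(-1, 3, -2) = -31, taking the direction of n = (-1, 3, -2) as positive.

5√14/14

n·T − (-31) = 5.
|n| = √14, so the signed distance is 5√14/14.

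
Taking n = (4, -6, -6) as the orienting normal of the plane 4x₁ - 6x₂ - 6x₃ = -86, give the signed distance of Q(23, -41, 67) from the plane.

n·Q − (-86) = 22.
|n| = 2√22, so the signed distance is 11/√22.

11/√22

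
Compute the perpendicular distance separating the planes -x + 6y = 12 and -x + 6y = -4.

Both planes have normal n = (-1, 6, 0), |n| = √37. Any point on the first plane is at distance |(-4) − 12|/|n| = 16/√37 = 16√37/37 from the second.

16√37/37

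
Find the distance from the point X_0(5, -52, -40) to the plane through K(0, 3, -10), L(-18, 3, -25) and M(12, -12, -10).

15/√77

KL = (-18, 0, -15) and KM = (12, -15, 0), so a normal is n = KL × KM = (-225, -180, 270).
n = (-225, -180, 270); n·P − (-3240) = 675; |n| = 45√77; distance = 675/(45√77) = 15√77/77.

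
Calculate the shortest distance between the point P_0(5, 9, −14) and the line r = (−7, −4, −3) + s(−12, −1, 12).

Direction vector d = (−12, −1, 12).
AP = (12, 13, −11); AP·d = -289, |AP|² = 434, |d|² = 289.
distance² = |AP|² − (AP·d)²/|d|² = 434 − 83521/289 = 145, so the distance is √145.

√145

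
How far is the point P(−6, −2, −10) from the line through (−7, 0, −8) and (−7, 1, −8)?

A direction vector is d = (0, 1, 0).
AP = (1, −2, −2); AP·d = -2, |AP|² = 9, |d|² = 1.
distance² = |AP|² − (AP·d)²/|d|² = 9 − 4/1 = 5, so the distance is √5.

√5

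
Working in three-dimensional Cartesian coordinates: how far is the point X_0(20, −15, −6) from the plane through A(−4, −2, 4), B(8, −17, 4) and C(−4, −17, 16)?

AB = (12, −15, 0) and AC = (0, −15, 12), so a normal is n = AB × AC = (−180, −144, −180).
Then n·(20, −15, −6) − 288 = −648.
|n| = √(32400 + 20736 + 32400) = 36√66, so the distance is |-648|/(36√66) = 3√66/11.

3√66/11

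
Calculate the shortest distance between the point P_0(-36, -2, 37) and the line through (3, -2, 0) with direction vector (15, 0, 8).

51

Direction vector d = (15, 0, 8).
AP = (-39, 0, 37), and AP × d = (0, 867, 0).
|AP × d|² = 751689 and |d|² = 289, so the distance is √(751689/289) = √2601 = 51.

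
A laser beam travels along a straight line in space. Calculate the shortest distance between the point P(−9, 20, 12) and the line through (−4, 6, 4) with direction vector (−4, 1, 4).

Direction vector d = (−4, 1, 4).
AP = (−5, 14, 8); AP·d = 66, |AP|² = 285, |d|² = 33.
distance² = |AP|² − (AP·d)²/|d|² = 285 − 4356/33 = 153, so the distance is 3√17.

3√17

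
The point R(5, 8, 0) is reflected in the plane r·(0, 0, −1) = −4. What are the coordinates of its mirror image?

With n = (0, 0, −1), the signed offset is (n·R − (-4))/|n|² = 4/1 = 4.
R' = R − 2t·n = (5, 8, 0) − 8·(0, 0, −1) = (5, 8, 8).

(5, 8, 8)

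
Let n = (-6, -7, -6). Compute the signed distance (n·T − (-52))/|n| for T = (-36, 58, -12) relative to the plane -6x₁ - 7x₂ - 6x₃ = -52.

-6

n·T − (-52) = -66.
|n| = 11, so the signed distance is -66/11 = -6.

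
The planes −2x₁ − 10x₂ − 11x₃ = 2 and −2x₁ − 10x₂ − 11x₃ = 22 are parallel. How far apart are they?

4/3

Both planes have normal n = (−2, −10, −11), |n| = 15. Any point on the first plane is at distance |22 − 2|/|n| = 20/15 = 4/3 from the second.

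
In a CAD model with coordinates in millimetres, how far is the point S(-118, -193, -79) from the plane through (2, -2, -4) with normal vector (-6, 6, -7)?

The plane has equation n·(r − (2, -2, -4)) = 0, i.e. n·r = 4.
Then n·(-118, -193, -79) - 4 = 99.
|n| = √(36 + 36 + 49) = 11, so the distance is |99|/11 = 9.

9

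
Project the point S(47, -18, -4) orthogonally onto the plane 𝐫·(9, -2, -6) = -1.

(11, -10, 20)

The perpendicular from S has direction n = (9, -2, -6): r = (47, -18, -4) + μ(9, -2, -6).
Substitute into the plane: n·(S + μn) = -1 gives 483 + 121μ = -1, so μ = -4.
Foot = (47, -18, -4) + (-4)·(9, -2, -6) = (11, -10, 20).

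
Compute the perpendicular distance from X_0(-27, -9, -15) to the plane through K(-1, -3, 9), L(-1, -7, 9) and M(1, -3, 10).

22√5/5

KL = (0, -4, 0) and KM = (2, 0, 1), so a normal is n = KL × KM = (-4, 0, 8).
d = |(-4)·(-27) + 8·(-15) − 76| / √(16 + 0 + 64) = |-88| / (4√5) = 22√5/5.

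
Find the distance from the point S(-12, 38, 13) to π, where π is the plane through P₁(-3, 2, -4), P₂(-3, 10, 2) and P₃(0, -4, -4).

14/√61

P₁P₂ = (0, 8, 6) and P₁P₃ = (3, -6, 0), so a normal is n = P₁P₂ × P₁P₃ = (36, 18, -24).
Then n·(-12, 38, 13) - 24 = -84.
|n| = √(1296 + 324 + 576) = 6√61, so the distance is |-84|/(6√61) = 14√61/61.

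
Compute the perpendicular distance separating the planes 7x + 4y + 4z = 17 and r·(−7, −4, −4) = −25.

8/9

Divide the second equation by -1 to match normals: 7x + 4y + 4z = 25.
With common normal n = (7, 4, 4) (|n| = 9), the distance is |17 − 25|/|n| = 8/9.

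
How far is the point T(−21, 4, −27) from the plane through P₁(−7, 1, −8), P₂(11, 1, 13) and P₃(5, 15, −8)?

2/11

P₁P₂ = (18, 0, 21) and P₁P₃ = (12, 14, 0), so a normal is n = P₁P₂ × P₁P₃ = (−294, 252, 252).
n = (−294, 252, 252); n·P − 294 = 84; |n| = 462; distance = 84/462 = 2/11.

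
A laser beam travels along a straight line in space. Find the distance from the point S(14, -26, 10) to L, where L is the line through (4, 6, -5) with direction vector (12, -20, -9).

2√181

Direction vector d = (12, -20, -9).
AP = (10, -32, 15), and AP × d = (588, 270, 184).
|AP × d|² = 452500 and |d|² = 625, so the distance is √(452500/625) = √724 = 2√181.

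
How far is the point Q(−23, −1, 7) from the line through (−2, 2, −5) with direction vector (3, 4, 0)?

Direction vector d = (3, 4, 0).
AP = (−21, −3, 12); AP·d = -75, |AP|² = 594, |d|² = 25.
distance² = |AP|² − (AP·d)²/|d|² = 594 − 5625/25 = 369, so the distance is 3√41.

3√41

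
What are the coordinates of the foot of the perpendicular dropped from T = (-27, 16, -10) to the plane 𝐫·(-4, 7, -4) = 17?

(-15, -5, 2)

The perpendicular from T has direction n = (-4, 7, -4): r = (-27, 16, -10) + λ(-4, 7, -4).
Substitute into the plane: n·(T + λn) = 17 gives 260 + 81λ = 17, so λ = -3.
Foot = (-27, 16, -10) + (-3)·(-4, 7, -4) = (-15, -5, 2).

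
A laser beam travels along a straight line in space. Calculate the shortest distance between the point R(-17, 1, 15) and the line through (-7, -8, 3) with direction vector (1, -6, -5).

√77

Direction vector d = (1, -6, -5).
AP = (-10, 9, 12), and AP × d = (27, -38, 51).
|AP × d|² = 4774 and |d|² = 62, so the distance is √(4774/62) = √77.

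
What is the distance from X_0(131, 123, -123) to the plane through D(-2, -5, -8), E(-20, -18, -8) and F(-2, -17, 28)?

DE = (-18, -13, 0) and DF = (0, -12, 36), so a normal is n = DE × DF = (-468, 648, 216).
Then n·(131, 123, -123) - (-4032) = -4140.
|n| = √(219024 + 419904 + 46656) = 828, so the distance is |-4140|/828 = 5.

5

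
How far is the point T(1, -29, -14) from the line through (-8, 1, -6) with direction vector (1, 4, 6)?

Direction vector d = (1, 4, 6).
AP = (9, -30, -8), and AP × d = (-148, -62, 66).
|AP × d|² = 30104 and |d|² = 53, so the distance is √(30104/53) = √568 = 2√142.

2√142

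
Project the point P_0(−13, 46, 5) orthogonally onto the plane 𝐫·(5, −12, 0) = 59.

The perpendicular from P_0 has direction n = (5, −12, 0): r = (−13, 46, 5) + λ(5, −12, 0).
Substitute into the plane: n·(P_0 + λn) = 59 gives -617 + 169λ = 59, so λ = 4.
Foot = (−13, 46, 5) + 4·(5, −12, 0) = (7, −2, 5).

(7, -2, 5)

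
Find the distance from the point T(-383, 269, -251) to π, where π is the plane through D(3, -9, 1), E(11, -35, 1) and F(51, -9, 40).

6

DE = (8, -26, 0) and DF = (48, 0, 39), so a normal is n = DE × DF = (-1014, -312, 1248).
d = |(-1014)·(-383) + (-312)·269 + 1248·(-251) − 1014| / √(1028196 + 97344 + 1557504) = |-9828| / 1638 = 6.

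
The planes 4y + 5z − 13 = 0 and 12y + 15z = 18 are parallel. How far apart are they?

7√41/41

Divide the second equation by 3 to match normals: 4y + 5z = 6.
With common normal n = (0, 4, 5) (|n| = √41), the distance is |13 − 6|/|n| = 7/√41 = 7√41/41.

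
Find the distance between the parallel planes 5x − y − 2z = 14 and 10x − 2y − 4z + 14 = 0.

Divide the second equation by 2 to match normals: 5x − y − 2z = -7.
Both planes have normal n = (5, −1, −2), |n| = √30. Any point on the first plane is at distance |(-7) − 14|/|n| = 21/√30 from the second.

21/√30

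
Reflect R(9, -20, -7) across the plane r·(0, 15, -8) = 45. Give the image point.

n = (0, 15, -8), |n|² = 289, n·R − 45 = -289, so t = -289/289 = -1.
Foot F = R − (-1)·n = (9, -5, -15); the reflection is 2F − R = (9, 10, -23).

(9, 10, -23)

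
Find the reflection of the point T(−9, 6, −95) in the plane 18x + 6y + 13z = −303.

With n = (18, 6, 13), the signed offset is (n·T − (-303))/|n|² = -1058/529 = -2.
T' = T − 2t·n = (−9, 6, −95) − (-4)·(18, 6, 13) = (63, 30, −43).

(63, 30, -43)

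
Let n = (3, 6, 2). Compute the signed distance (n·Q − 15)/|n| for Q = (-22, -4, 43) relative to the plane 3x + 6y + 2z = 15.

n·Q − 15 = -19.
|n| = 7, so the signed distance is -19/7.

-19/7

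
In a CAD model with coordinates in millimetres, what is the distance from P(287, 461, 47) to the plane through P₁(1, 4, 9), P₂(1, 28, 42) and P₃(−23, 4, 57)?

P₁P₂ = (0, 24, 33) and P₁P₃ = (−24, 0, 48), so a normal is n = P₁P₂ × P₁P₃ = (1152, −792, 576).
d = |1152·287 + (-792)·461 + 576·47 − 3168| / √(1327104 + 627264 + 331776) = |-10584| / 1512 = 7.

7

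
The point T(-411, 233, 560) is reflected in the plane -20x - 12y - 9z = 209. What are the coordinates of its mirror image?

(-1999/5, 5993/25, 14126/25)

With n = (-20, -12, -9), the signed offset is (n·T − 209)/|n|² = 175/625 = 7/25.
T' = T − 2t·n = (-411, 233, 560) − (14/25)·(-20, -12, -9) = (-1999/5, 5993/25, 14126/25).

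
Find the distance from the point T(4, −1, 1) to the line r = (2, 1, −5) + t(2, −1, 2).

2√2

Direction vector d = (2, −1, 2).
AP = (2, −2, 6); AP·d = 18, |AP|² = 44, |d|² = 9.
distance² = |AP|² − (AP·d)²/|d|² = 44 − 324/9 = 8, so the distance is 2√2.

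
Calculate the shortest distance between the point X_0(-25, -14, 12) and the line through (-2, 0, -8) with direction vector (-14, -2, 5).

Direction vector d = (-14, -2, 5).
AP = (-23, -14, 20), and AP × d = (-30, -165, -150).
|AP × d|² = 50625 and |d|² = 225, so the distance is √(50625/225) = √225 = 15.

15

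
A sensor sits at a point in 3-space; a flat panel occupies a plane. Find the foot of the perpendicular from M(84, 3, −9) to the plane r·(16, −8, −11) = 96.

n = (16, −8, −11), |n|² = 441, and n·M − 96 = 1323.
t = 1323/441 = 3, so the foot is M − t·n = (84, 3, −9) − 3·(16, −8, −11) = (36, 27, 24).

(36, 27, 24)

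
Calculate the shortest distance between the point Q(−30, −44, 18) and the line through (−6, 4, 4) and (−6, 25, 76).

A direction vector is d = (0, 21, 72).
AP = (−24, −48, 14); AP·d = 0, |AP|² = 3076, |d|² = 5625.
distance² = |AP|² − (AP·d)²/|d|² = 3076 − 0/5625 = 3076, so the distance is 2√769.

2√769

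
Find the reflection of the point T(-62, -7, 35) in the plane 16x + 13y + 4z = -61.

(2, 45, 51)

With n = (16, 13, 4), the signed offset is (n·T − (-61))/|n|² = -882/441 = -2.
T' = T − 2t·n = (-62, -7, 35) − (-4)·(16, 13, 4) = (2, 45, 51).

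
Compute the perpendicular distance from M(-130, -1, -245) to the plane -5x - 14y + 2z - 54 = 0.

8

d = |(-5)·(-130) + (-14)·(-1) + 2·(-245) − 54| / √(25 + 196 + 4) = |120| / 15 = 8.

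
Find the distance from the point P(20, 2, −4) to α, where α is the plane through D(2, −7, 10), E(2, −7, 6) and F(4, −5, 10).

DE = (0, 0, −4) and DF = (2, 2, 0), so a normal is n = DE × DF = (8, −8, 0).
n = (8, −8, 0); n·P − 72 = 72; |n| = 8√2; distance = 72/(8√2) = 9/√2.

9/√2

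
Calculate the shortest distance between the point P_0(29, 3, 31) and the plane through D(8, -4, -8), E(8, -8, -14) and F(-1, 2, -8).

15/√17

DE = (0, -4, -6) and DF = (-9, 6, 0), so a normal is n = DE × DF = (36, 54, -36).
n = (36, 54, -36); n·P − 360 = -270; |n| = 18√17; distance = 270/(18√17) = 15/√17.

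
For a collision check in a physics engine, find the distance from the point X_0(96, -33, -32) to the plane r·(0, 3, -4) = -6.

7

Normal vector n = (0, 3, -4), and n·(96, -33, -32) - (-6) = 35.
|n| = √(0 + 9 + 16) = 5, so the distance is |35|/5 = 7.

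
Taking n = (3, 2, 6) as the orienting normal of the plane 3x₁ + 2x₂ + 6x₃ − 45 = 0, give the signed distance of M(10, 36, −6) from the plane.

n·M − 45 = 21.
|n| = 7, so the signed distance is 21/7 = 3.

3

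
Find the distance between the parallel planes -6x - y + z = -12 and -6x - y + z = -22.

With common normal n = (-6, -1, 1) (|n| = √38), the distance is |(-12) − (-22)|/|n| = 10/√38.

5√38/19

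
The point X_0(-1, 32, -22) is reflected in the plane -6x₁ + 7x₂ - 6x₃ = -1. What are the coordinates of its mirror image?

(35, -10, 14)

With n = (-6, 7, -6), the signed offset is (n·X_0 − (-1))/|n|² = 363/121 = 3.
X_0' = X_0 − 2t·n = (-1, 32, -22) − 6·(-6, 7, -6) = (35, -10, 14).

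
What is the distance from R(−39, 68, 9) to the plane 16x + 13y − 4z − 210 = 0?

2/3

Normal vector n = (16, 13, −4), and n·(−39, 68, 9) − 210 = 14.
|n| = √(256 + 169 + 16) = 21, so the distance is |14|/21 = 2/3.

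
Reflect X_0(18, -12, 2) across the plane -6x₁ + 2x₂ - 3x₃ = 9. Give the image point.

(-18, 0, -16)

With n = (-6, 2, -3), the signed offset is (n·X_0 − 9)/|n|² = -147/49 = -3.
X_0' = X_0 − 2t·n = (18, -12, 2) − (-6)·(-6, 2, -3) = (-18, 0, -16).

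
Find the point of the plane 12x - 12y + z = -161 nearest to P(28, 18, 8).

(16, 30, 7)

The perpendicular from P has direction n = (12, -12, 1): r = (28, 18, 8) + μ(12, -12, 1).
Substitute into the plane: n·(P + μn) = -161 gives 128 + 289μ = -161, so μ = -1.
Foot = (28, 18, 8) + (-1)·(12, -12, 1) = (16, 30, 7).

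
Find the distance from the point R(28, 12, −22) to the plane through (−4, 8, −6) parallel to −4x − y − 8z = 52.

Parallel planes share the normal n = (−4, −1, −8); since (−4, 8, −6) lies on the plane, its equation is −4x − y − 8z = 56.
Then n·(28, 12, −22) − 56 = −4.
|n| = √(16 + 1 + 64) = 9, so the distance is |-4|/9 = 4/9.

4/9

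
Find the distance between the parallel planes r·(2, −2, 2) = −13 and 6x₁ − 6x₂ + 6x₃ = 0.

13/(2√3)

Divide the second equation by 3 to match normals: 2x₁ − 2x₂ + 2x₃ = 0.
Both planes have normal n = (2, −2, 2), |n| = 2√3. Any point on the first plane is at distance |0 − (-13)|/|n| = 13/(2√3) from the second.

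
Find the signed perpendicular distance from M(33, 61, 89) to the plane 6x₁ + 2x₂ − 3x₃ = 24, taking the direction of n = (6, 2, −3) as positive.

n·M − 24 = 29.
|n| = 7, so the signed distance is 29/7.

29/7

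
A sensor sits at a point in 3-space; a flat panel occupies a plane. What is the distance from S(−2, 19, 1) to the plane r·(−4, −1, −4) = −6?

n = (−4, −1, −4); n·P − (-6) = -9; |n| = √33; distance = 9/√33 = 3√33/11.

9/√33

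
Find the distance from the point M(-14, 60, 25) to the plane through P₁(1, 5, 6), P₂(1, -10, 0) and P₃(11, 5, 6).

P₁P₂ = (0, -15, -6) and P₁P₃ = (10, 0, 0), so a normal is n = P₁P₂ × P₁P₃ = (0, -60, 150).
Then n·(-14, 60, 25) - 600 = -450.
|n| = √(0 + 3600 + 22500) = 30√29, so the distance is |-450|/(30√29) = 15√29/29.

15√29/29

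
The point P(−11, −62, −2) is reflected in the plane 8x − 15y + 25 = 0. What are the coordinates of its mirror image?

(-59, 28, -2)

n = (8, −15, 0), |n|² = 289, n·P − (-25) = 867, so t = 867/289 = 3.
Foot F = P − 3·n = (−35, −17, −2); the reflection is 2F − P = (−59, 28, −2).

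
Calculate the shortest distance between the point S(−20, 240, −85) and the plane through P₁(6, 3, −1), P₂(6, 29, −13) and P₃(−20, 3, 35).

6

P₁P₂ = (0, 26, −12) and P₁P₃ = (−26, 0, 36), so a normal is n = P₁P₂ × P₁P₃ = (936, 312, 676).
n = (936, 312, 676); n·P − 5876 = -7176; |n| = 1196; distance = 7176/1196 = 6.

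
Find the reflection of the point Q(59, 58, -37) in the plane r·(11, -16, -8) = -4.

(1217/21, 1250/21, -761/21)

With n = (11, -16, -8), the signed offset is (n·Q − (-4))/|n|² = 21/441 = 1/21.
Q' = Q − 2t·n = (59, 58, -37) − (2/21)·(11, -16, -8) = (1217/21, 1250/21, -761/21).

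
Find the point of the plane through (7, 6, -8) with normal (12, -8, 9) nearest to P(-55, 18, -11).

(-19, -6, 16)

The perpendicular from P has direction n = (12, -8, 9): r = (-55, 18, -11) + λ(12, -8, 9).
Substitute into the plane: n·(P + λn) = -36 gives -903 + 289λ = -36, so λ = 3.
Foot = (-55, 18, -11) + 3·(12, -8, 9) = (-19, -6, 16).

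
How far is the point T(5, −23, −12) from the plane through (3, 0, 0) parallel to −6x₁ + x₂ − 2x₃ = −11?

11√41/41

Parallel planes share the normal n = (−6, 1, −2); since (3, 0, 0) lies on the plane, its equation is −6x₁ + x₂ − 2x₃ = -18.
n = (−6, 1, −2); n·P − (-18) = -11; |n| = √41; distance = 11/√41 = 11√41/41.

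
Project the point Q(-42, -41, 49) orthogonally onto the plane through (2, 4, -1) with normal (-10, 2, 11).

The perpendicular from Q has direction n = (-10, 2, 11): r = (-42, -41, 49) + λ(-10, 2, 11).
Substitute into the plane: n·(Q + λn) = -23 gives 877 + 225λ = -23, so λ = -4.
Foot = (-42, -41, 49) + (-4)·(-10, 2, 11) = (-2, -49, 5).

(-2, -49, 5)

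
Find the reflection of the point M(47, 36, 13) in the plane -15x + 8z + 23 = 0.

n = (-15, 0, 8), |n|² = 289, n·M − (-23) = -578, so t = -578/289 = -2.
Foot F = M − (-2)·n = (17, 36, 29); the reflection is 2F − M = (-13, 36, 45).

(-13, 36, 45)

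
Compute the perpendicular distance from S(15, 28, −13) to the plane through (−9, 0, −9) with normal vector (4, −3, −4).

28/√41

The plane has equation n·(r − (−9, 0, −9)) = 0, i.e. n·r = 0.
n = (4, −3, −4); n·P − 0 = 28; |n| = √41; distance = 28/√41.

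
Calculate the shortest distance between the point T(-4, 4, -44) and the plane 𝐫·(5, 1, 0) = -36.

20/√26

Normal vector n = (5, 1, 0), and n·(-4, 4, -44) - (-36) = 20.
|n| = √(25 + 1 + 0) = √26, so the distance is |20|/√26 = 20/√26.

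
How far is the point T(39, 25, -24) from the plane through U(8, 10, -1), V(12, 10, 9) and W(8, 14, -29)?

UV = (4, 0, 10) and UW = (0, 4, -28), so a normal is n = UV × UW = (-40, 112, 16).
n = (-40, 112, 16); n·P − 784 = 72; |n| = 120; distance = 72/120 = 3/5.

3/5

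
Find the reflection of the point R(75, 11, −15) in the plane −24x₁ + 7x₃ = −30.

(-69, 11, 27)

n = (−24, 0, 7), |n|² = 625, n·R − (-30) = -1875, so t = -1875/625 = -3.
Foot F = R − (-3)·n = (3, 11, 6); the reflection is 2F − R = (−69, 11, 27).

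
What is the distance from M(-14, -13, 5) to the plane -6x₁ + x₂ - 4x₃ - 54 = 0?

Normal vector n = (-6, 1, -4), and n·(-14, -13, 5) - 54 = -3.
|n| = √(36 + 1 + 16) = √53, so the distance is |-3|/√53 = 3√53/53.

3√53/53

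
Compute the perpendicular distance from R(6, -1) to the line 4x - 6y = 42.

6√13/13

The normal to the line is n = (4, -6) with |n| = 2√13.
|n·R − 42| = |30 − 42| = 12, so the distance is 12/(2√13) = 6/√13.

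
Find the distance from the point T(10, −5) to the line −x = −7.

d = |(-1)·10 + 0·(-5) − (-7)| / √(1 + 0) = |-3|/1 = 3.

3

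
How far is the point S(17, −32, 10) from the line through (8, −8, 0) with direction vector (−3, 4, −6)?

Direction vector d = (−3, 4, −6).
AP = (9, −24, 10); AP·d = -183, |AP|² = 757, |d|² = 61.
distance² = |AP|² − (AP·d)²/|d|² = 757 − 33489/61 = 208, so the distance is 4√13.

4√13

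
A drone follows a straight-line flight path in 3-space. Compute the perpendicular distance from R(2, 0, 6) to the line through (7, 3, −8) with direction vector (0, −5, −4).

Direction vector d = (0, −5, −4).
AP = (−5, −3, 14); AP·d = -41, |AP|² = 230, |d|² = 41.
distance² = |AP|² − (AP·d)²/|d|² = 230 − 1681/41 = 189, so the distance is 3√21.

3√21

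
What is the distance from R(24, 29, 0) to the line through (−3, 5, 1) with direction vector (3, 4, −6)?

√757

Direction vector d = (3, 4, −6).
AP = (27, 24, −1), and AP × d = (−140, 159, 36).
|AP × d|² = 46177 and |d|² = 61, so the distance is √(46177/61) = √757.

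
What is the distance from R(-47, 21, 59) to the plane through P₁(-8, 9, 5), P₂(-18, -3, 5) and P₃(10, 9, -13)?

P₁P₂ = (-10, -12, 0) and P₁P₃ = (18, 0, -18), so a normal is n = P₁P₂ × P₁P₃ = (216, -180, 216).
Then n·(-47, 21, 59) - (-2268) = 1080.
|n| = √(46656 + 32400 + 46656) = 36√97, so the distance is |1080|/(36√97) = 30√97/97.

30√97/97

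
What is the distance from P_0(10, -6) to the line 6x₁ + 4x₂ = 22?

7/√13

d = |6·10 + 4·(-6) − 22| / √(36 + 16) = |14|/(2√13) = 7/√13.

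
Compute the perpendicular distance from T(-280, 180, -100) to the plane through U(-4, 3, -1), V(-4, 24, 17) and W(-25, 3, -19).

9

UV = (0, 21, 18) and UW = (-21, 0, -18), so a normal is n = UV × UW = (-378, -378, 441).
Then n·(-280, 180, -100) - (-63) = -6237.
|n| = √(142884 + 142884 + 194481) = 693, so the distance is |-6237|/693 = 9.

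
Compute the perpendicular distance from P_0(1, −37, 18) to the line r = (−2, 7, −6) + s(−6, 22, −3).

Direction vector d = (−6, 22, −3).
AP = (3, −44, 24); AP·d = -1058, |AP|² = 2521, |d|² = 529.
distance² = |AP|² − (AP·d)²/|d|² = 2521 − 1119364/529 = 405, so the distance is 9√5.

9√5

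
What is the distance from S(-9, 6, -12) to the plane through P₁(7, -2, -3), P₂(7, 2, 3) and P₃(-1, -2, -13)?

4√77/77

P₁P₂ = (0, 4, 6) and P₁P₃ = (-8, 0, -10), so a normal is n = P₁P₂ × P₁P₃ = (-40, -48, 32).
d = |(-40)·(-9) + (-48)·6 + 32·(-12) − (-280)| / √(1600 + 2304 + 1024) = |-32| / (8√77) = 4√77/77.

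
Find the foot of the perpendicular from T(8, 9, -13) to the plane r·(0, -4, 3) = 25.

(8, -7, -1)

The perpendicular from T has direction n = (0, -4, 3): r = (8, 9, -13) + λ(0, -4, 3).
Substitute into the plane: n·(T + λn) = 25 gives -75 + 25λ = 25, so λ = 4.
Foot = (8, 9, -13) + 4·(0, -4, 3) = (8, -7, -1).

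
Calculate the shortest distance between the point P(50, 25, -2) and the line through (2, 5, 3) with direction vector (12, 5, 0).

Direction vector d = (12, 5, 0).
AP = (48, 20, -5); AP·d = 676, |AP|² = 2729, |d|² = 169.
distance² = |AP|² − (AP·d)²/|d|² = 2729 − 456976/169 = 25, so the distance is 5.

5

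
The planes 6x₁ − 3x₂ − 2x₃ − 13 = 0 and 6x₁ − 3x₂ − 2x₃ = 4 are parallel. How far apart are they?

9/7

With common normal n = (6, −3, −2) (|n| = 7), the distance is |13 − 4|/|n| = 9/7.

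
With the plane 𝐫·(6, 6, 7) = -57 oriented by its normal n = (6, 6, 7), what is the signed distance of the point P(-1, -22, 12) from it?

3/11

n·P − (-57) = 3.
|n| = 11, so the signed distance is 3/11.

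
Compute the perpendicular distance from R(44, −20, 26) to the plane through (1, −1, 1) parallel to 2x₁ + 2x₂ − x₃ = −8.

23/3

Parallel planes share the normal n = (2, 2, −1); since (1, −1, 1) lies on the plane, its equation is 2x₁ + 2x₂ − x₃ = -1.
Then n·(44, −20, 26) − (−1) = 23.
|n| = √(4 + 4 + 1) = 3, so the distance is |23|/3 = 23/3.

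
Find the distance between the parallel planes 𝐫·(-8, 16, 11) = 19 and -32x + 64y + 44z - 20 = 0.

2/3

Divide the second equation by 4 to match normals: -8x + 16y + 11z = 5.
Both planes have normal n = (-8, 16, 11), |n| = 21. Any point on the first plane is at distance |5 − 19|/|n| = 14/21 = 2/3 from the second.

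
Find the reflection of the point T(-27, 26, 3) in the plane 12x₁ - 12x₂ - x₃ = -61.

n = (12, -12, -1), |n|² = 289, n·T − (-61) = -578, so t = -578/289 = -2.
Foot F = T − (-2)·n = (-3, 2, 1); the reflection is 2F − T = (21, -22, -1).

(21, -22, -1)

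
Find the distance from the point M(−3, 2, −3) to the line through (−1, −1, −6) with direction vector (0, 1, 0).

Direction vector d = (0, 1, 0).
AP = (−2, 3, 3); AP·d = 3, |AP|² = 22, |d|² = 1.
distance² = |AP|² − (AP·d)²/|d|² = 22 − 9/1 = 13, so the distance is √13.

√13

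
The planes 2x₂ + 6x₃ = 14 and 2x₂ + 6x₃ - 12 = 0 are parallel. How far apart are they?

Both planes have normal n = (0, 2, 6), |n| = 2√10. Any point on the first plane is at distance |12 − 14|/|n| = 2/(2√10) = √10/10 from the second.

1/√10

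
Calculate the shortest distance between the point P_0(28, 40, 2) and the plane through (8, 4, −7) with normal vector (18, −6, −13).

27/23

The plane has equation n·(r − (8, 4, −7)) = 0, i.e. n·r = 211.
d = |18·28 + (-6)·40 + (-13)·2 − 211| / √(324 + 36 + 169) = |27| / 23 = 27/23.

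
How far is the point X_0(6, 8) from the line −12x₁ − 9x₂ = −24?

d = |(-12)·6 + (-9)·8 − (-24)| / √(144 + 81) = |-120|/15 = 8.

8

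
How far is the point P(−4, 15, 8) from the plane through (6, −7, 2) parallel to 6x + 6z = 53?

2√2

Parallel planes share the normal n = (6, 0, 6); since (6, −7, 2) lies on the plane, its equation is 6x + 6z = 48.
d = |6·(-4) + 6·8 − 48| / √(36 + 0 + 36) = |-24| / (6√2) = 2√2.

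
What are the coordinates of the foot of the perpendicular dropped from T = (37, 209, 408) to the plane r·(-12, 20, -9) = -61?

The perpendicular from T has direction n = (-12, 20, -9): r = (37, 209, 408) + λ(-12, 20, -9).
Substitute into the plane: n·(T + λn) = -61 gives 64 + 625λ = -61, so λ = -1/5.
Foot = (37, 209, 408) + (-1/5)·(-12, 20, -9) = (197/5, 205, 2049/5).

(197/5, 205, 2049/5)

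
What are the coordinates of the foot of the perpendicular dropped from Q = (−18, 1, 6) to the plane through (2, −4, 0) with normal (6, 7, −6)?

(-12, 8, 0)

The perpendicular from Q has direction n = (6, 7, −6): r = (−18, 1, 6) + t(6, 7, −6).
Substitute into the plane: n·(Q + tn) = -16 gives -137 + 121t = -16, so t = 1.
Foot = (−18, 1, 6) + 1·(6, 7, −6) = (−12, 8, 0).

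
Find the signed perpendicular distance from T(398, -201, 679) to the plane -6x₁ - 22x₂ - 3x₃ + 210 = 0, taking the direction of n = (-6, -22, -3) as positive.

n·T − (-210) = 207.
|n| = 23, so the signed distance is 207/23 = 9.

9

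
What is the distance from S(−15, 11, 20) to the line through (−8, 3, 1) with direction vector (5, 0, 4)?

√433

Direction vector d = (5, 0, 4).
AP = (−7, 8, 19), and AP × d = (32, 123, −40).
|AP × d|² = 17753 and |d|² = 41, so the distance is √(17753/41) = √433.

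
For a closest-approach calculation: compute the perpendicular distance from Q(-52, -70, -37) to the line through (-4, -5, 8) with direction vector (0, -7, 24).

Direction vector d = (0, -7, 24).
AP = (-48, -65, -45), and AP × d = (-1875, 1152, 336).
|AP × d|² = 4955625 and |d|² = 625, so the distance is √(4955625/625) = √7929 = 3√881.

3√881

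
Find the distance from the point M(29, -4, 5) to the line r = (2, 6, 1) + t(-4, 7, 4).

Direction vector d = (-4, 7, 4).
AP = (27, -10, 4); AP·d = -162, |AP|² = 845, |d|² = 81.
distance² = |AP|² − (AP·d)²/|d|² = 845 − 26244/81 = 521, so the distance is √521.

√521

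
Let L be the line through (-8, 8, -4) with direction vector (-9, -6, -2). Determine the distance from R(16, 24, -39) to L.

Direction vector d = (-9, -6, -2).
AP = (24, 16, -35); AP·d = -242, |AP|² = 2057, |d|² = 121.
distance² = |AP|² − (AP·d)²/|d|² = 2057 − 58564/121 = 1573, so the distance is 11√13.

11√13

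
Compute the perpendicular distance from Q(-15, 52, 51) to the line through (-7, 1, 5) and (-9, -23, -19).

√157

A direction vector is d = (-2, -24, -24).
AP = (-8, 51, 46), and AP × d = (-120, -284, 294).
|AP × d|² = 181492 and |d|² = 1156, so the distance is √(181492/1156) = √157.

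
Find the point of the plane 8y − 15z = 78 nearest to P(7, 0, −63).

(7, -24, -18)

The perpendicular from P has direction n = (0, 8, −15): r = (7, 0, −63) + t(0, 8, −15).
Substitute into the plane: n·(P + tn) = 78 gives 945 + 289t = 78, so t = -3.
Foot = (7, 0, −63) + (-3)·(0, 8, −15) = (7, −24, −18).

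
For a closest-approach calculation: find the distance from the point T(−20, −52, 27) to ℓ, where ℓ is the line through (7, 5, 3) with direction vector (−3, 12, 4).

3√337

Direction vector d = (−3, 12, 4).
AP = (−27, −57, 24); AP·d = -507, |AP|² = 4554, |d|² = 169.
distance² = |AP|² − (AP·d)²/|d|² = 4554 − 257049/169 = 3033, so the distance is 3√337.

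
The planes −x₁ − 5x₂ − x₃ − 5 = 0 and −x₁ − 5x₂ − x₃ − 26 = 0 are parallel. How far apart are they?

Both planes have normal n = (−1, −5, −1), |n| = 3√3. Any point on the first plane is at distance |26 − 5|/|n| = 21/(3√3) = 7√3/3 from the second.

7√3/3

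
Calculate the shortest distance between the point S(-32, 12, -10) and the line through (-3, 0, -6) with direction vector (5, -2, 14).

2√194

Direction vector d = (5, -2, 14).
AP = (-29, 12, -4), and AP × d = (160, 386, -2).
|AP × d|² = 174600 and |d|² = 225, so the distance is √(174600/225) = √776 = 2√194.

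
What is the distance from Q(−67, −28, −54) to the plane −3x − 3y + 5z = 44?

29√43/43

n = (−3, −3, 5); n·P − 44 = -29; |n| = √43; distance = 29/√43 = 29√43/43.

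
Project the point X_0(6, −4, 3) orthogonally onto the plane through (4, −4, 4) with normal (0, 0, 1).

The perpendicular from X_0 has direction n = (0, 0, 1): r = (6, −4, 3) + μ(0, 0, 1).
Substitute into the plane: n·(X_0 + μn) = 4 gives 3 + 1μ = 4, so μ = 1.
Foot = (6, −4, 3) + 1·(0, 0, 1) = (6, −4, 4).

(6, -4, 4)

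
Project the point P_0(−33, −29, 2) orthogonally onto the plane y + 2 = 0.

The perpendicular from P_0 has direction n = (0, 1, 0): r = (−33, −29, 2) + t(0, 1, 0).
Substitute into the plane: n·(P_0 + tn) = -2 gives -29 + 1t = -2, so t = 27.
Foot = (−33, −29, 2) + 27·(0, 1, 0) = (−33, −2, 2).

(-33, -2, 2)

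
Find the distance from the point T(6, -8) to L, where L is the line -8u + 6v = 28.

62/5

d = |(-8)·6 + 6·(-8) − 28| / √(64 + 36) = |-124|/10 = 62/5.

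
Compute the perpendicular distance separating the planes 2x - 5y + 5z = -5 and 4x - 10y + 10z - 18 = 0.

7√6/9

Divide the second equation by 2 to match normals: 2x - 5y + 5z = 9.
Both planes have normal n = (2, -5, 5), |n| = 3√6. Any point on the first plane is at distance |9 − (-5)|/|n| = 14/(3√6) = 7√6/9 from the second.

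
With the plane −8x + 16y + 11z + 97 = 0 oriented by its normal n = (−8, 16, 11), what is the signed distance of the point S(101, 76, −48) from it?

-23/21

n·S − (-97) = -23.
|n| = 21, so the signed distance is -23/21.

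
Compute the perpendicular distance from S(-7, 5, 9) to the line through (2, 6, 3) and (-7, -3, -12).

A direction vector is d = (-9, -9, -15).
AP = (-9, -1, 6), and AP × d = (69, -189, 72).
|AP × d|² = 45666 and |d|² = 387, so the distance is √(45666/387) = √118.

√118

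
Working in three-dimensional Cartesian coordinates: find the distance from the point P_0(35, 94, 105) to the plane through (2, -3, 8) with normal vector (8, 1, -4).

3

The plane has equation n·(r − (2, -3, 8)) = 0, i.e. n·r = -19.
Then n·(35, 94, 105) - (-19) = -27.
|n| = √(64 + 1 + 16) = 9, so the distance is |-27|/9 = 3.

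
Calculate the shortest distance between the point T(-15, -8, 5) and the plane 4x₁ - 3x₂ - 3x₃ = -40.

n = (4, -3, -3); n·P − (-40) = -11; |n| = √34; distance = 11/√34 = 11√34/34.

11/√34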